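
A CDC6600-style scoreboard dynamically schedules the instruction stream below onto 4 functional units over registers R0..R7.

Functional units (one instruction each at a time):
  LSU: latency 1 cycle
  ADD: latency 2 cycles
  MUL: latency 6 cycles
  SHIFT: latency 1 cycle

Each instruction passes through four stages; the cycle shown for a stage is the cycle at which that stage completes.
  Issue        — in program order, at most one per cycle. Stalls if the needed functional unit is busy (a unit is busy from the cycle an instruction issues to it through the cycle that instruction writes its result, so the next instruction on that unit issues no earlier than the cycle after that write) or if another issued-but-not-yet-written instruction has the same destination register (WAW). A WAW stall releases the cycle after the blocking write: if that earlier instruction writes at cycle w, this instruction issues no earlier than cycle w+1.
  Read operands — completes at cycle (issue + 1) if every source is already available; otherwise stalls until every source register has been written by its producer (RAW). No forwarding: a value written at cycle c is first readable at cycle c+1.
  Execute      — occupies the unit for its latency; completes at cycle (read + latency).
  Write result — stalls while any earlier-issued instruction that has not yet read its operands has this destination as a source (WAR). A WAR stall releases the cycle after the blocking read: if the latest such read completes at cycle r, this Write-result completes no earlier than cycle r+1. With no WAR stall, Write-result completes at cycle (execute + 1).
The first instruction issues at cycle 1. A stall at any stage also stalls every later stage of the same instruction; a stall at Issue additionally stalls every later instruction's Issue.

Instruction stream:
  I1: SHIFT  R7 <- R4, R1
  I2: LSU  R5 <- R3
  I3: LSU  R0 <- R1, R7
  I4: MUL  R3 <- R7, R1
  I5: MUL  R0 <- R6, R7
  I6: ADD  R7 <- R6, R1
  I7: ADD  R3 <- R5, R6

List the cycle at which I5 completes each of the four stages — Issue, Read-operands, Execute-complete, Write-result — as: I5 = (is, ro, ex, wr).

I5 = (16, 17, 23, 24)

t=1  I1 dispatched to SHIFT
t=2  I1 operands ready · I2 dispatched to LSU
t=3  I1 complete · I2 operands ready
t=4  R7←I1 · I2 complete
t=5  R5←I2
t=6  I3 dispatched to LSU
t=7  I3 operands ready · I4 dispatched to MUL
t=8  I3 complete · I4 operands ready
t=9  R0←I3
t=14  I4 complete
t=15  R3←I4
t=16  I5 dispatched to MUL
t=17  I5 operands ready · I6 dispatched to ADD
t=18  I6 operands ready
t=20  I6 complete
t=21  R7←I6
t=22  I7 dispatched to ADD
t=23  I5 complete · I7 operands ready
t=24  R0←I5
t=25  I7 complete
t=26  R3←I7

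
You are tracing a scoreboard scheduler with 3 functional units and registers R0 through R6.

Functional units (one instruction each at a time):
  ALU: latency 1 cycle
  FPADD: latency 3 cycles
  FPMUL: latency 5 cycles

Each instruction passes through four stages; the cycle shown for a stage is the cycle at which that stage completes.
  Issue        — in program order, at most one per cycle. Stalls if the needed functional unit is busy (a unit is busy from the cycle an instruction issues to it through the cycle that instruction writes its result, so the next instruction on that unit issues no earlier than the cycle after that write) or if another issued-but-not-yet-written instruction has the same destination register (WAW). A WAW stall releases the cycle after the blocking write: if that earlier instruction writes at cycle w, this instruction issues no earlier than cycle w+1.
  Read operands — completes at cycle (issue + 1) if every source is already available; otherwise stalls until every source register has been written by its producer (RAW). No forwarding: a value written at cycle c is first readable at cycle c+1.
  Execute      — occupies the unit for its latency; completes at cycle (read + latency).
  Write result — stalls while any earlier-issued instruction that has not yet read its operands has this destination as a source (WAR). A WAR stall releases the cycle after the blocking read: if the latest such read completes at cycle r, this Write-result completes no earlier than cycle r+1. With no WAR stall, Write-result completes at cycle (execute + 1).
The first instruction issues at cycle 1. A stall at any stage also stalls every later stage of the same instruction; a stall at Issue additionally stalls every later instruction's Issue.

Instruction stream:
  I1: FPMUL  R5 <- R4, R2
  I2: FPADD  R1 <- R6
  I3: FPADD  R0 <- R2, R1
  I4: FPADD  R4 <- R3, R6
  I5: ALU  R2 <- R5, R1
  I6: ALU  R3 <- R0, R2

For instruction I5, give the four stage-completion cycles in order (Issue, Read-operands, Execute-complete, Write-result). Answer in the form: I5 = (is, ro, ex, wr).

I1  is:1  ro:2  ex:7  wr:8
I2  is:2  ro:3  ex:6  wr:7
I3  is:8  ro:9  ex:12  wr:13  — struct: FPADD busy until I2 writes@7
I4  is:14  ro:15  ex:18  wr:19  — struct: FPADD busy until I3 writes@13
I5  is:15  ro:16  ex:17  wr:18
I6  is:19  ro:20  ex:21  wr:22  — struct: ALU busy until I5 writes@18

I5 = (15, 16, 17, 18)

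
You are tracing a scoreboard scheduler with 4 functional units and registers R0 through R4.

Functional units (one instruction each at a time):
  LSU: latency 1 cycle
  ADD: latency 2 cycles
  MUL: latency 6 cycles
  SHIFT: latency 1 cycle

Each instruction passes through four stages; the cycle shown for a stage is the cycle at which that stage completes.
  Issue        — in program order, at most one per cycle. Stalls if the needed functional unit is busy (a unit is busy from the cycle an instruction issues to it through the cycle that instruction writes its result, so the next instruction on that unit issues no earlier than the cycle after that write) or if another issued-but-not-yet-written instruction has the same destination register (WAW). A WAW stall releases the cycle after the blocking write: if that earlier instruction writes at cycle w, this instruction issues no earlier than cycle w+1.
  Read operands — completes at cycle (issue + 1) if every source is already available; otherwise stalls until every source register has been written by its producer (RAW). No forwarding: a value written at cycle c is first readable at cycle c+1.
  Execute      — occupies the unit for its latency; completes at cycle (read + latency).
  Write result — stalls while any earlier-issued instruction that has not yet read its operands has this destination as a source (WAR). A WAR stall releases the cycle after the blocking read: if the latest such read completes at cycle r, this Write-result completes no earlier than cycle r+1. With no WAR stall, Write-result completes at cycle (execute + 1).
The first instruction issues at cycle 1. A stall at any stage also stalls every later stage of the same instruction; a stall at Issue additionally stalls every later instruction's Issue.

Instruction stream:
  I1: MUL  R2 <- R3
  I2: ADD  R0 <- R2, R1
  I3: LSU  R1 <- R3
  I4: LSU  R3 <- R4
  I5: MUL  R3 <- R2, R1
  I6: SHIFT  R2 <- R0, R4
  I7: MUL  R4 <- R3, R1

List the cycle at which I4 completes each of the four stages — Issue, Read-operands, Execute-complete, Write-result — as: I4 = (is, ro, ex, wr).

[1] I1→MUL
[2] I1 RO · I2→ADD
[3] I3→LSU
[4] I3 RO
[5] I3 EX
[8] I1 EX
[9] I1 WR R2
[10] I2 RO
[11] I3 WR R1
[12] I2 EX · I4→LSU
[13] I2 WR R0 · I4 RO
[14] I4 EX
[15] I4 WR R3
[16] I5→MUL
[17] I5 RO · I6→SHIFT
[18] I6 RO
[19] I6 EX
[20] I6 WR R2
[23] I5 EX
[24] I5 WR R3
[25] I7→MUL
[26] I7 RO
[32] I7 EX
[33] I7 WR R4

I4 = (12, 13, 14, 15)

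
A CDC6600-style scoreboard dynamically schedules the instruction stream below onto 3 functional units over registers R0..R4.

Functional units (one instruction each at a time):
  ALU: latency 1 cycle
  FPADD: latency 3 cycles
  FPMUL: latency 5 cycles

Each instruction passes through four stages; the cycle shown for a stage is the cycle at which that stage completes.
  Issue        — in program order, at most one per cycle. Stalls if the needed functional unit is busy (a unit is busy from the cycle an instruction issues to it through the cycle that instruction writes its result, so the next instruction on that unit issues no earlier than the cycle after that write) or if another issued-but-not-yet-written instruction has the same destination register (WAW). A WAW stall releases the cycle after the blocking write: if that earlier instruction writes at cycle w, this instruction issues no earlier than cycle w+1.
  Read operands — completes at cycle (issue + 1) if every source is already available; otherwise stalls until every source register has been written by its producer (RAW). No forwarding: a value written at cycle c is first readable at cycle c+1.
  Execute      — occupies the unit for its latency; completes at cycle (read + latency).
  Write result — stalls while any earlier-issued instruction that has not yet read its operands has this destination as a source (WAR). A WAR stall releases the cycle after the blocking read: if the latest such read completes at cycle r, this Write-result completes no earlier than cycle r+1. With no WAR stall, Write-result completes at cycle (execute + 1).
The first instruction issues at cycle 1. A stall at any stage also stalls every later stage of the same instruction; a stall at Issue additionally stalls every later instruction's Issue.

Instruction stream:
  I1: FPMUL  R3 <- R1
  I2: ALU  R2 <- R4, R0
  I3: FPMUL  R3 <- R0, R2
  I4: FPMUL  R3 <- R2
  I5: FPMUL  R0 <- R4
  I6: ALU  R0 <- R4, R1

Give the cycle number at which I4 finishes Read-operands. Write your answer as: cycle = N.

cycle = 18

  I1 | 1 | 2 | 7 | 8
  I2 | 2 | 3 | 4 | 5
  I3 | 9 | 10 | 15 | 16   struct: FPMUL busy until I1 writes@8
  I4 | 17 | 18 | 23 | 24   struct: FPMUL busy until I3 writes@16
  I5 | 25 | 26 | 31 | 32   struct: FPMUL busy until I4 writes@24
  I6 | 33 | 34 | 35 | 36   WAW R0: wait I5 write@32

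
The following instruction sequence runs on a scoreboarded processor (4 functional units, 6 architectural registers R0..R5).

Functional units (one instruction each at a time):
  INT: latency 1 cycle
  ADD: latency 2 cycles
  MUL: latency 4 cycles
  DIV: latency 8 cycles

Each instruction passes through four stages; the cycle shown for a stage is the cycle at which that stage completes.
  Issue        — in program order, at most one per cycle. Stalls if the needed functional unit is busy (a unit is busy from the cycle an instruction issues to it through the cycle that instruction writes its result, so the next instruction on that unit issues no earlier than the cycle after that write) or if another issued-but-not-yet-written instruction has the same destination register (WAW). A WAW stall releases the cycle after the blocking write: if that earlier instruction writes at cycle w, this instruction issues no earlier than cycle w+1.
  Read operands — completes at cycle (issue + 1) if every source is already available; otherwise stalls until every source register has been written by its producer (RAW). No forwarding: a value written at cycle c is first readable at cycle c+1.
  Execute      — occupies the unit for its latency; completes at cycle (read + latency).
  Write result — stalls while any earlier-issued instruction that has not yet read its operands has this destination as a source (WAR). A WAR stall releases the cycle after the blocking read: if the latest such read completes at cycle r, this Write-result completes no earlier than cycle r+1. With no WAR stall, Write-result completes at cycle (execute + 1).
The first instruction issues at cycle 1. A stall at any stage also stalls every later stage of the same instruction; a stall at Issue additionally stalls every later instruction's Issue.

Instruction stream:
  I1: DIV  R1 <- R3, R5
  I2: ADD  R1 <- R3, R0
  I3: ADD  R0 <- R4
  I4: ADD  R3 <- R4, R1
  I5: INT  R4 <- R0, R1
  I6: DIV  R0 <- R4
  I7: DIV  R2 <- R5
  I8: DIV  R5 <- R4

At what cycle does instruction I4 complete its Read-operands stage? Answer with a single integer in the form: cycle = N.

cycle = 23

I1  is:1  ro:2  ex:10  wr:11
I2  is:12  ro:13  ex:15  wr:16  — WAW R1: wait I1 write@11
I3  is:17  ro:18  ex:20  wr:21  — struct: ADD busy until I2 writes@16
I4  is:22  ro:23  ex:25  wr:26  — struct: ADD busy until I3 writes@21
I5  is:23  ro:24  ex:25  wr:26
I6  is:24  ro:27  ex:35  wr:36  — RAW R4: wait I5 write@26
I7  is:37  ro:38  ex:46  wr:47  — struct: DIV busy until I6 writes@36
I8  is:48  ro:49  ex:57  wr:58  — struct: DIV busy until I7 writes@47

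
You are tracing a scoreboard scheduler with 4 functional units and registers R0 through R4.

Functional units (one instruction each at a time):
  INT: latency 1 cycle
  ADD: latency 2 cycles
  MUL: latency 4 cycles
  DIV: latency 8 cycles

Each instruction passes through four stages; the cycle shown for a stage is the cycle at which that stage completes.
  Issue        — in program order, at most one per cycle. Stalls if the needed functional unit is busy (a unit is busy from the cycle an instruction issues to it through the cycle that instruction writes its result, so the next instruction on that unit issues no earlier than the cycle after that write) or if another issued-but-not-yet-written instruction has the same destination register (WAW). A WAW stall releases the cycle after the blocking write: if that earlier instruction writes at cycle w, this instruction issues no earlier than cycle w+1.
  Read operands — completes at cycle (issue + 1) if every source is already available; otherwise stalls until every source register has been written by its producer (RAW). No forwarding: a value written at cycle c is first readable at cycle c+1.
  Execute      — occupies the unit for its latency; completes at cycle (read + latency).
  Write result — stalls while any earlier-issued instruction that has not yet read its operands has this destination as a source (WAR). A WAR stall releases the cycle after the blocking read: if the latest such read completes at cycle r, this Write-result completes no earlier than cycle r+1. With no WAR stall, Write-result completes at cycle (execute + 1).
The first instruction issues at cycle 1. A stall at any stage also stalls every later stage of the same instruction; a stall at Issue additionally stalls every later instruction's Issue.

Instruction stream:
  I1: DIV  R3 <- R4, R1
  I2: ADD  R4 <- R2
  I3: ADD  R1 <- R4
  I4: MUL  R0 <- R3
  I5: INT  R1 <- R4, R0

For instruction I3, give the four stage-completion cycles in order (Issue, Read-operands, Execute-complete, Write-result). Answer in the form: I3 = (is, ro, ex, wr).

I3 = (7, 8, 10, 11)

I1: IS=1 RO=2 EX=10 WR=11
I2: IS=2 RO=3 EX=5 WR=6
I3: IS=7 RO=8 EX=10 WR=11  [struct: ADD busy until I2 writes@6]
I4: IS=8 RO=12 EX=16 WR=17  [RAW R3: wait I1 write@11]
I5: IS=12 RO=18 EX=19 WR=20  [WAW R1: wait I3 write@11; RAW R0: wait I4 write@17]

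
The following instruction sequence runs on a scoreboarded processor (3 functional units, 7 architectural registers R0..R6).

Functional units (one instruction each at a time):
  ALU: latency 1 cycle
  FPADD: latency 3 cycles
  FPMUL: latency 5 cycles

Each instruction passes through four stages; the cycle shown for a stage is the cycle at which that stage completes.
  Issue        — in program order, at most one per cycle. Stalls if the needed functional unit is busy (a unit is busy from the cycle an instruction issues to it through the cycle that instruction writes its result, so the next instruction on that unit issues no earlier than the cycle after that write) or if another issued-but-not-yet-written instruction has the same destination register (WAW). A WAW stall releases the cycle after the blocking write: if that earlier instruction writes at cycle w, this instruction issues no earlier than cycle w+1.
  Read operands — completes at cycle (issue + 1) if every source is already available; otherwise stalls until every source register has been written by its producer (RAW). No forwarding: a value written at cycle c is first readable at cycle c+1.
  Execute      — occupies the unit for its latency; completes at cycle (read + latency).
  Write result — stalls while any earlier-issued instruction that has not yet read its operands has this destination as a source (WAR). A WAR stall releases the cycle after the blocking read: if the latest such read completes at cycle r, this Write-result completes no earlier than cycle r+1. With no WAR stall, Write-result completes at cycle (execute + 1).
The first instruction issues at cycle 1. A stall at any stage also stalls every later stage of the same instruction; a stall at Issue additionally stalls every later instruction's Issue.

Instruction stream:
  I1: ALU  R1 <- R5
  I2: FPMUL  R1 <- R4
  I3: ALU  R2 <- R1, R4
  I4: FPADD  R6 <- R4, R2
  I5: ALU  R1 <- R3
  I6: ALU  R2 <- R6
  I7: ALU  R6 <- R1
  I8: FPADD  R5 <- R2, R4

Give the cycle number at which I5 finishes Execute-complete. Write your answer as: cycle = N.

  I1 | 1 | 2 | 3 | 4
  I2 | 5 | 6 | 11 | 12   WAW R1: wait I1 write@4
  I3 | 6 | 13 | 14 | 15   RAW R1: wait I2 write@12
  I4 | 7 | 16 | 19 | 20   RAW R2: wait I3 write@15
  I5 | 16 | 17 | 18 | 19   struct: ALU busy until I3 writes@15
  I6 | 20 | 21 | 22 | 23   struct: ALU busy until I5 writes@19
  I7 | 24 | 25 | 26 | 27   struct: ALU busy until I6 writes@23
  I8 | 25 | 26 | 29 | 30

cycle = 18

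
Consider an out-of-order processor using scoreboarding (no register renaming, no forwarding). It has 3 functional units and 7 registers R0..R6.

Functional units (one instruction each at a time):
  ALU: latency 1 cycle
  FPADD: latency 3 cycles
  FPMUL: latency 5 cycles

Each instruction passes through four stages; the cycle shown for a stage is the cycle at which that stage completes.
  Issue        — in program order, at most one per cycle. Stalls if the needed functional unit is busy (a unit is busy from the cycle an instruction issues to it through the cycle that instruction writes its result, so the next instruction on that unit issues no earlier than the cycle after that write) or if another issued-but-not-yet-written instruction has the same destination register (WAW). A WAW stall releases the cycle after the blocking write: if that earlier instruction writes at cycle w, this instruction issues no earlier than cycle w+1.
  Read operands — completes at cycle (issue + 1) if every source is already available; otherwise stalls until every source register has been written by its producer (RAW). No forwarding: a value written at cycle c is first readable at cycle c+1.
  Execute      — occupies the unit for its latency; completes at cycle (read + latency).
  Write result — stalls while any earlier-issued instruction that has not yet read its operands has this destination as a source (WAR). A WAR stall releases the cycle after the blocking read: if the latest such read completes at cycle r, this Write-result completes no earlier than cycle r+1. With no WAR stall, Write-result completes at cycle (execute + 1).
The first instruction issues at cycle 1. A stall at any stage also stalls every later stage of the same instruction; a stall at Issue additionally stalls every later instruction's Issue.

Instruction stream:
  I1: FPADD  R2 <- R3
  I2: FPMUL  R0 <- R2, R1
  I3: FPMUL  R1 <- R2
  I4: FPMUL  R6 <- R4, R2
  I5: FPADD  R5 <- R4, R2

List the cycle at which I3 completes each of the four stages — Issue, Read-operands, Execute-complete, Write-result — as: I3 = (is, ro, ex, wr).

I3 = (14, 15, 20, 21)

t=1  issue I1 (FPADD)
t=2  I1 read-ops · issue I2 (FPMUL)
t=5  I1 finished on FPADD
t=6  I1→R2
t=7  I2 read-ops
t=12  I2 finished on FPMUL
t=13  I2→R0
t=14  issue I3 (FPMUL)
t=15  I3 read-ops
t=20  I3 finished on FPMUL
t=21  I3→R1
t=22  issue I4 (FPMUL)
t=23  I4 read-ops · issue I5 (FPADD)
t=24  I5 read-ops
t=27  I5 finished on FPADD
t=28  I4 finished on FPMUL · I5→R5
t=29  I4→R6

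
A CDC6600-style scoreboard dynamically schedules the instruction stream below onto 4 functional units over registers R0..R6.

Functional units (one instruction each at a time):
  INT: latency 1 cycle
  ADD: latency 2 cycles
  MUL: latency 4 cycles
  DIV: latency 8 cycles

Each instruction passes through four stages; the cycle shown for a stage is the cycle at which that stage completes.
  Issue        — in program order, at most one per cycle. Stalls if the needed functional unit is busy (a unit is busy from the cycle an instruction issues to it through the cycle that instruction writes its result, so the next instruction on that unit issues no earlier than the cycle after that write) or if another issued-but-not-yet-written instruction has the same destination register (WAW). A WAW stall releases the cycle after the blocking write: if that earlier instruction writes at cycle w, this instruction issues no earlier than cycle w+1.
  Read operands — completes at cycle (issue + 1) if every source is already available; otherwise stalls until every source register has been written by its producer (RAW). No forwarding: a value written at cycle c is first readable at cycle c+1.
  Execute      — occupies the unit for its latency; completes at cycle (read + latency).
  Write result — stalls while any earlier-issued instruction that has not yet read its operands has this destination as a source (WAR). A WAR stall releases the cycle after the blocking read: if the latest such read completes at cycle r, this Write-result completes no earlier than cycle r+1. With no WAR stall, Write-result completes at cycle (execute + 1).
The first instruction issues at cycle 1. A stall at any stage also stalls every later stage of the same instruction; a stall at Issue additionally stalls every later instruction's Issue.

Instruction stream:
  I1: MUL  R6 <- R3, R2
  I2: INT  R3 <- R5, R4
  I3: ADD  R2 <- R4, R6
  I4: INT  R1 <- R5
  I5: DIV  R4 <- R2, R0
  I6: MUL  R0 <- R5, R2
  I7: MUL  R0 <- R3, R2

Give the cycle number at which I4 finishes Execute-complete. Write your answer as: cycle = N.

I1: IS=1 RO=2 EX=6 WR=7
I2: IS=2 RO=3 EX=4 WR=5
I3: IS=3 RO=8 EX=10 WR=11  [RAW R6: wait I1 write@7]
I4: IS=6 RO=7 EX=8 WR=9  [struct: INT busy until I2 writes@5]
I5: IS=7 RO=12 EX=20 WR=21  [RAW R2: wait I3 write@11]
I6: IS=8 RO=12 EX=16 WR=17  [RAW R2: wait I3 write@11]
I7: IS=18 RO=19 EX=23 WR=24  [struct: MUL busy until I6 writes@17]

cycle = 8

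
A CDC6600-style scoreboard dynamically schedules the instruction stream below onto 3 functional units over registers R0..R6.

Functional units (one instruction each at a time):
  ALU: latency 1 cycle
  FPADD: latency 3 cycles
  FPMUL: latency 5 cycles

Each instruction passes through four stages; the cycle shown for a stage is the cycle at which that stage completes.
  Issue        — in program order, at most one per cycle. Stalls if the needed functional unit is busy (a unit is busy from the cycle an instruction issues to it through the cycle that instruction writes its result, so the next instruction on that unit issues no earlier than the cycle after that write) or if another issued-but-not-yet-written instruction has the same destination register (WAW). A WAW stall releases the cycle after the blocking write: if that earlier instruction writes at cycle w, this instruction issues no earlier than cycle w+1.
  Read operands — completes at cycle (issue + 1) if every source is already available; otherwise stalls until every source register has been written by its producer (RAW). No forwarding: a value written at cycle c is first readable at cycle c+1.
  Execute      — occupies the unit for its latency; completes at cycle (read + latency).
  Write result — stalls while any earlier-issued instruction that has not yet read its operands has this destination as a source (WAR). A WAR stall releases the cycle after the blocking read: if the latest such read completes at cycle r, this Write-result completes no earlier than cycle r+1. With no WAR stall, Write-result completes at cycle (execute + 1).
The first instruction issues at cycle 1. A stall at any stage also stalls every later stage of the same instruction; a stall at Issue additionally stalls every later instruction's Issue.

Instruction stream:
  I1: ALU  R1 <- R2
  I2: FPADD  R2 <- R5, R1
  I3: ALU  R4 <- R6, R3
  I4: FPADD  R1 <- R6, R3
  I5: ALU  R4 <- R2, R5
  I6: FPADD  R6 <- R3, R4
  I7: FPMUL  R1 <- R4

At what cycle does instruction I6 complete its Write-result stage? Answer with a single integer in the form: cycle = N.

cycle = 21

c1: I1 issues→ALU
c2: I1 reads; I2 issues→FPADD
c3: I1 exec-done
c4: I1 writes R1
c5: I2 reads; I3 issues→ALU
c6: I3 reads
c7: I3 exec-done
c8: I2 exec-done; I3 writes R4
c9: I2 writes R2
c10: I4 issues→FPADD
c11: I4 reads; I5 issues→ALU
c12: I5 reads
c13: I5 exec-done
c14: I4 exec-done; I5 writes R4
c15: I4 writes R1
c16: I6 issues→FPADD
c17: I6 reads; I7 issues→FPMUL
c18: I7 reads
c20: I6 exec-done
c21: I6 writes R6
c23: I7 exec-done
c24: I7 writes R1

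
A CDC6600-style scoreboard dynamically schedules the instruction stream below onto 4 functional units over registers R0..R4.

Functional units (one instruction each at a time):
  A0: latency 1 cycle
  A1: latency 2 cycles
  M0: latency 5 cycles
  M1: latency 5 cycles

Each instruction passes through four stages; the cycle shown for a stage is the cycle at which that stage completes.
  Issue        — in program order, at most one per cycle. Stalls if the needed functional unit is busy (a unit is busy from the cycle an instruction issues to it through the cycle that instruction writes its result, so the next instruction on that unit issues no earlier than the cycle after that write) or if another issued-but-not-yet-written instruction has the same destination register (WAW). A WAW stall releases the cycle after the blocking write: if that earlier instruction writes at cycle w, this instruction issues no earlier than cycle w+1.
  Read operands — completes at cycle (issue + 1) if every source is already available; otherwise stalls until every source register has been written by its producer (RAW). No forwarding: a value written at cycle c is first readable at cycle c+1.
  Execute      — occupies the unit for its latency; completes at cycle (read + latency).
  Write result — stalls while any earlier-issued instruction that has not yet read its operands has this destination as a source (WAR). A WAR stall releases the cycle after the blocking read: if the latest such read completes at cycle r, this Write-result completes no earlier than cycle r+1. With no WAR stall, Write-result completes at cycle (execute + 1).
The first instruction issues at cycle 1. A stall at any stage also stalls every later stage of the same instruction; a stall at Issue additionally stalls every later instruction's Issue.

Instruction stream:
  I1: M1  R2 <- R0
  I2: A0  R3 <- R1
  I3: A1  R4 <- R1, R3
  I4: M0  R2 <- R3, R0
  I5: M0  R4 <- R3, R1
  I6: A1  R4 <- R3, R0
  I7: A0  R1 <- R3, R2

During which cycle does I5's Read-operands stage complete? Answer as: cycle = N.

cycle = 18

I1: IS=1 RO=2 EX=7 WR=8
I2: IS=2 RO=3 EX=4 WR=5
I3: IS=3 RO=6 EX=8 WR=9  [RAW R3: wait I2 write@5]
I4: IS=9 RO=10 EX=15 WR=16  [WAW R2: wait I1 write@8]
I5: IS=17 RO=18 EX=23 WR=24  [struct: M0 busy until I4 writes@16]
I6: IS=25 RO=26 EX=28 WR=29  [WAW R4: wait I5 write@24]
I7: IS=26 RO=27 EX=28 WR=29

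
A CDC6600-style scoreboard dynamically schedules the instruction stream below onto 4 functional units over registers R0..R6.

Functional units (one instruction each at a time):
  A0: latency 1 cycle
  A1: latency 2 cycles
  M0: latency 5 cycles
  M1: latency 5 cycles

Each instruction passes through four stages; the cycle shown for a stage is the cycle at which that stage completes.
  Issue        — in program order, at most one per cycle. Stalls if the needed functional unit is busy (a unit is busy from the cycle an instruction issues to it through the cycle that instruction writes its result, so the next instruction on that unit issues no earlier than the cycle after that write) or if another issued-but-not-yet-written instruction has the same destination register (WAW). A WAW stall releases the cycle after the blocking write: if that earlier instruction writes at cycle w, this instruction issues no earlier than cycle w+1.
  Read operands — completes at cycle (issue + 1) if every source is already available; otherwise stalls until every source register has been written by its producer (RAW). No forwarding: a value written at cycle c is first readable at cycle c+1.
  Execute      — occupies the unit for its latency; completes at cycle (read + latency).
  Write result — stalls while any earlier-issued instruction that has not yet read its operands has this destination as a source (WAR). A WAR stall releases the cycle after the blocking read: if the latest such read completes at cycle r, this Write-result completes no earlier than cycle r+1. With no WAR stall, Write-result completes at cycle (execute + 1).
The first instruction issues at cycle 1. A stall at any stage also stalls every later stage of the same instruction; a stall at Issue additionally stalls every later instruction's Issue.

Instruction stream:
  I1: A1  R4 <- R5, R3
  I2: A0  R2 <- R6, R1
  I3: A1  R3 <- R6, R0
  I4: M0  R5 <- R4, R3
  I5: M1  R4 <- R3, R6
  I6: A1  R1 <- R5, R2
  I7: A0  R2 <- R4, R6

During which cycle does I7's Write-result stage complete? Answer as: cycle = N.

cycle = 20

c1: issue I1 (A1)
c2: I1 read-ops; issue I2 (A0)
c3: I2 read-ops
c4: I1 finished on A1; I2 finished on A0
c5: I1→R4; I2→R2
c6: issue I3 (A1)
c7: I3 read-ops; issue I4 (M0)
c8: issue I5 (M1)
c9: I3 finished on A1
c10: I3→R3
c11: I4 read-ops; I5 read-ops; issue I6 (A1)
c12: issue I7 (A0)
c16: I4 finished on M0; I5 finished on M1
c17: I4→R5; I5→R4
c18: I6 read-ops; I7 read-ops
c19: I7 finished on A0
c20: I6 finished on A1; I7→R2
c21: I6→R1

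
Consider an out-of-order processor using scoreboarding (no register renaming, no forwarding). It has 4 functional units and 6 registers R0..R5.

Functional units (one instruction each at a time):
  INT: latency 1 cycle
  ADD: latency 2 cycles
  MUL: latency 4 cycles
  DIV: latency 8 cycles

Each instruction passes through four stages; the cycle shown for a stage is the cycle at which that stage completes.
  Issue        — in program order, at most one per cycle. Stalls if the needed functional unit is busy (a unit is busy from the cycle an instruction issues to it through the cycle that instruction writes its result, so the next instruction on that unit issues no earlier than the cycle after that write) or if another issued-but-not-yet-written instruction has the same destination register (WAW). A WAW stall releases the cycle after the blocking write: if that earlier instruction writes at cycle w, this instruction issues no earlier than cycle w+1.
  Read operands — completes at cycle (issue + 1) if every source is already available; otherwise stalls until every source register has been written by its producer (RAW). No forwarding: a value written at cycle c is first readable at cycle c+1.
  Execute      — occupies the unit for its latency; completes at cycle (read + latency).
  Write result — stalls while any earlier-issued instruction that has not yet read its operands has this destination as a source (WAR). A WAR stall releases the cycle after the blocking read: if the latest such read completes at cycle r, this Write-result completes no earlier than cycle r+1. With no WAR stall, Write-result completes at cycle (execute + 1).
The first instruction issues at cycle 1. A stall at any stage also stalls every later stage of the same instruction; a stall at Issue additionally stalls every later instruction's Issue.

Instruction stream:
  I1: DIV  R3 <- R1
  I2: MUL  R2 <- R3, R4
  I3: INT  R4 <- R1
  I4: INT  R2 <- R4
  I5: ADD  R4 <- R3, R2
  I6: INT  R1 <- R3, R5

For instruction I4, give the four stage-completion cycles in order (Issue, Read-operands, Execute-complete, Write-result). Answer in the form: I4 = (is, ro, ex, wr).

[1] issue I1 (DIV)
[2] I1 read-ops | issue I2 (MUL)
[3] issue I3 (INT)
[4] I3 read-ops
[5] I3 finished on INT
[10] I1 finished on DIV
[11] I1→R3
[12] I2 read-ops
[13] I3→R4
[16] I2 finished on MUL
[17] I2→R2
[18] issue I4 (INT)
[19] I4 read-ops | issue I5 (ADD)
[20] I4 finished on INT
[21] I4→R2
[22] I5 read-ops | issue I6 (INT)
[23] I6 read-ops
[24] I5 finished on ADD | I6 finished on INT
[25] I5→R4 | I6→R1

I4 = (18, 19, 20, 21)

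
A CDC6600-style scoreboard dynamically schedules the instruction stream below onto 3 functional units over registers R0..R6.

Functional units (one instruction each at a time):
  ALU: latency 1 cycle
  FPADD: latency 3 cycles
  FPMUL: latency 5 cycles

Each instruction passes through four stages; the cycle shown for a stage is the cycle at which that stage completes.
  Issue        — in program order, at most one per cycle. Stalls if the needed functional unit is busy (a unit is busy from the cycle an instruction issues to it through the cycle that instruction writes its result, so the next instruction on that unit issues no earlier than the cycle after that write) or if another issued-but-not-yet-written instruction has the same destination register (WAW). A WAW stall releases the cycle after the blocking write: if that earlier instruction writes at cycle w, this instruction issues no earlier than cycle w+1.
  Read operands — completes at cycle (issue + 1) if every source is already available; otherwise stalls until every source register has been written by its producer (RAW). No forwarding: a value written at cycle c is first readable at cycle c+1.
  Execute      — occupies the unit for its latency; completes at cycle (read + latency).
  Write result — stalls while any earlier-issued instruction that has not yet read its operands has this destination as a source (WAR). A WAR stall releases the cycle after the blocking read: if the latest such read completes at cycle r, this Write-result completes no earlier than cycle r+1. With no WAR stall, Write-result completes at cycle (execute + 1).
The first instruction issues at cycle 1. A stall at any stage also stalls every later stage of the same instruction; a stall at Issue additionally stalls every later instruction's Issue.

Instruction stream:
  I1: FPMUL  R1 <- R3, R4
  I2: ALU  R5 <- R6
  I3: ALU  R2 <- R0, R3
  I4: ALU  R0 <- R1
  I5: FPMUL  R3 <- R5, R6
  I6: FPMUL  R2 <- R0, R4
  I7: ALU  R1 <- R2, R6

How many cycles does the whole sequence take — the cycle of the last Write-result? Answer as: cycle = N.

cycle = 29

t=1  issue I1 (FPMUL)
t=2  I1 read-ops · issue I2 (ALU)
t=3  I2 read-ops
t=4  I2 finished on ALU
t=5  I2→R5
t=6  issue I3 (ALU)
t=7  I1 finished on FPMUL · I3 read-ops
t=8  I1→R1 · I3 finished on ALU
t=9  I3→R2
t=10  issue I4 (ALU)
t=11  I4 read-ops · issue I5 (FPMUL)
t=12  I4 finished on ALU · I5 read-ops
t=13  I4→R0
t=17  I5 finished on FPMUL
t=18  I5→R3
t=19  issue I6 (FPMUL)
t=20  I6 read-ops · issue I7 (ALU)
t=25  I6 finished on FPMUL
t=26  I6→R2
t=27  I7 read-ops
t=28  I7 finished on ALU
t=29  I7→R1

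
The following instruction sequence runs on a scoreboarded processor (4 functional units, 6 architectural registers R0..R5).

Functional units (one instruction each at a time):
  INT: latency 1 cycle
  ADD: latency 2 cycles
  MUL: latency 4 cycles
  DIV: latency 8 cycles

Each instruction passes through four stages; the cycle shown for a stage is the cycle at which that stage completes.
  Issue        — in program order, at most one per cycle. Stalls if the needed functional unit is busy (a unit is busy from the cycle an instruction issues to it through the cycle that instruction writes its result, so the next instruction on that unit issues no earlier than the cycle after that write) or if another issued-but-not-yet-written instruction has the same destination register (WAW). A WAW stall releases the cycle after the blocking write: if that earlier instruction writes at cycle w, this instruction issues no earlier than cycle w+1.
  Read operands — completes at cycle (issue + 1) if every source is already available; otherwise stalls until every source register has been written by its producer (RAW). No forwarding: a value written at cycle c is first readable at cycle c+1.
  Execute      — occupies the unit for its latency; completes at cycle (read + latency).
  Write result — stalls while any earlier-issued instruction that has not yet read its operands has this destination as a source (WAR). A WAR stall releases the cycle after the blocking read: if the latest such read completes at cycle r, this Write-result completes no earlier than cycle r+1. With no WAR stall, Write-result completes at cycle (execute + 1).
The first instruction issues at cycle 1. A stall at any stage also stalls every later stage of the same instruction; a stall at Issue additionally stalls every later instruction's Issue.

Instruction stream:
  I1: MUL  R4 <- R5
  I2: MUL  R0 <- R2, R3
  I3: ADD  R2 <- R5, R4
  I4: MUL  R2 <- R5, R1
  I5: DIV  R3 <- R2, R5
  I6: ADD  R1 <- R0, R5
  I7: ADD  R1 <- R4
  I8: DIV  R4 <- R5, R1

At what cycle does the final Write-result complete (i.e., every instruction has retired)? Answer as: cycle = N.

cycle 1: I1 issues→MUL
cycle 2: I1 reads
cycle 6: I1 exec-done
cycle 7: I1 writes R4
cycle 8: I2 issues→MUL
cycle 9: I2 reads, I3 issues→ADD
cycle 10: I3 reads
cycle 12: I3 exec-done
cycle 13: I2 exec-done, I3 writes R2
cycle 14: I2 writes R0
cycle 15: I4 issues→MUL
cycle 16: I4 reads, I5 issues→DIV
cycle 17: I6 issues→ADD
cycle 18: I6 reads
cycle 20: I4 exec-done, I6 exec-done
cycle 21: I4 writes R2, I6 writes R1
cycle 22: I5 reads, I7 issues→ADD
cycle 23: I7 reads
cycle 25: I7 exec-done
cycle 26: I7 writes R1
cycle 30: I5 exec-done
cycle 31: I5 writes R3
cycle 32: I8 issues→DIV
cycle 33: I8 reads
cycle 41: I8 exec-done
cycle 42: I8 writes R4

cycle = 42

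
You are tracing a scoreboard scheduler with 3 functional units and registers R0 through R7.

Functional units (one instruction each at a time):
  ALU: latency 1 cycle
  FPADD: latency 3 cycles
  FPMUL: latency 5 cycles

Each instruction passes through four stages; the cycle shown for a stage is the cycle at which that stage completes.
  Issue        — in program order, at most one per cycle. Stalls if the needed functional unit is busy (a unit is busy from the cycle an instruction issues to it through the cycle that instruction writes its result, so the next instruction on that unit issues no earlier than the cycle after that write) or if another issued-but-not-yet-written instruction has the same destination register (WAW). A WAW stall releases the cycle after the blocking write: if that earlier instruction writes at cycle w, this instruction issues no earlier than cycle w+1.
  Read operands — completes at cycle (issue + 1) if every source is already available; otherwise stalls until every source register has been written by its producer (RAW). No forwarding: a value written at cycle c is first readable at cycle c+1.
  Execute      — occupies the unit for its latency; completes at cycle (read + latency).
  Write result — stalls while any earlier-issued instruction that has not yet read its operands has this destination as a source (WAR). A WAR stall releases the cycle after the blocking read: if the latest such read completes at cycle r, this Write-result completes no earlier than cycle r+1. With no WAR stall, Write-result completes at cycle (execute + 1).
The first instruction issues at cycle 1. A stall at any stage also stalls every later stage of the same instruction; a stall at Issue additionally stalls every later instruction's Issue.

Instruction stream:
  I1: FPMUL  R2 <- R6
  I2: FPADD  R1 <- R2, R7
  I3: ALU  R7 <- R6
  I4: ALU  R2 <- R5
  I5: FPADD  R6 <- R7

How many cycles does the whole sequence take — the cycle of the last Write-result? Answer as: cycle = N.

I1: IS=1 RO=2 EX=7 WR=8
I2: IS=2 RO=9 EX=12 WR=13  [RAW R2: wait I1 write@8]
I3: IS=3 RO=4 EX=5 WR=10  [WAR R7: wait I2 read@9]
I4: IS=11 RO=12 EX=13 WR=14  [struct: ALU busy until I3 writes@10]
I5: IS=14 RO=15 EX=18 WR=19  [struct: FPADD busy until I2 writes@13]

cycle = 19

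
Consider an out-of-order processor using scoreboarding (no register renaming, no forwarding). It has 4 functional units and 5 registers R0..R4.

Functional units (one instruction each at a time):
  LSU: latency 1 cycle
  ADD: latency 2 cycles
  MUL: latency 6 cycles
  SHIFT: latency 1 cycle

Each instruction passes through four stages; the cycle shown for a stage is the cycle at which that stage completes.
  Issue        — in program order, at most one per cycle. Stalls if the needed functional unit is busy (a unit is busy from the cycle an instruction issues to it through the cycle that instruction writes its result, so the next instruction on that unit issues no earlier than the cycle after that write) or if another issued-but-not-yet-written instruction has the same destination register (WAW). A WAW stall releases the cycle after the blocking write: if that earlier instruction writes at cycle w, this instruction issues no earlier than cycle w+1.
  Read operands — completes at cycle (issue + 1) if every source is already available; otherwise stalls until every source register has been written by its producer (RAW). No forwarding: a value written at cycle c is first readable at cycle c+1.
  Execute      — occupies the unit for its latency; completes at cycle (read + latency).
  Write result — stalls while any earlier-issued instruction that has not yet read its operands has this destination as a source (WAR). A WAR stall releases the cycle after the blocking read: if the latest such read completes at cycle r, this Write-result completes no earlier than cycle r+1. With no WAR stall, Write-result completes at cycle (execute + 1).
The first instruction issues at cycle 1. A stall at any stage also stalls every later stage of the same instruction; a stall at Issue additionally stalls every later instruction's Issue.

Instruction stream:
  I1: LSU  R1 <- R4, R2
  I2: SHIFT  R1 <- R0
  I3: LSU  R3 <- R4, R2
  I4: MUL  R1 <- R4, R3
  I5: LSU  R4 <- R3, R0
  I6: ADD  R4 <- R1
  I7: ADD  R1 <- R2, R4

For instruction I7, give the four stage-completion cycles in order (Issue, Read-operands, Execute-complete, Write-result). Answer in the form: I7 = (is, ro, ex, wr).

I1  is:1  ro:2  ex:3  wr:4
I2  is:5  ro:6  ex:7  wr:8  — WAW R1: wait I1 write@4
I3  is:6  ro:7  ex:8  wr:9
I4  is:9  ro:10  ex:16  wr:17  — WAW R1: wait I2 write@8
I5  is:10  ro:11  ex:12  wr:13
I6  is:14  ro:18  ex:20  wr:21  — WAW R4: wait I5 write@13, RAW R1: wait I4 write@17
I7  is:22  ro:23  ex:25  wr:26  — struct: ADD busy until I6 writes@21

I7 = (22, 23, 25, 26)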